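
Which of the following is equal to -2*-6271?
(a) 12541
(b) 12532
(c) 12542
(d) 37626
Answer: c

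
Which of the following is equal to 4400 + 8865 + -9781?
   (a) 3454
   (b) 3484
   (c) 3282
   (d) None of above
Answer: b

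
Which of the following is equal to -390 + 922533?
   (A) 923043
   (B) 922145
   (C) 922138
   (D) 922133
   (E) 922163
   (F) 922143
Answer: F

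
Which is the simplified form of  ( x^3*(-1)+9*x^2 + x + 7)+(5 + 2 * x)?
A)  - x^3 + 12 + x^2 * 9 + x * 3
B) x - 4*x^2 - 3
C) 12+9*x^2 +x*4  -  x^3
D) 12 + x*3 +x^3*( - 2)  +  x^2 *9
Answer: A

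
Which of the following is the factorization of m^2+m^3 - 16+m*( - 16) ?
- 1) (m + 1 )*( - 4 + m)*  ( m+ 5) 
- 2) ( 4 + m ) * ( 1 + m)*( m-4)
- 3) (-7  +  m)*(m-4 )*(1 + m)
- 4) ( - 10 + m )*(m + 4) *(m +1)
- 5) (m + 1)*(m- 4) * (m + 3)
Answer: 2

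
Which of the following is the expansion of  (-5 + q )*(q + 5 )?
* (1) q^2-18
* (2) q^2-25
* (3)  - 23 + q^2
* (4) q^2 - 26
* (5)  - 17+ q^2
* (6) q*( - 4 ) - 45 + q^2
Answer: 2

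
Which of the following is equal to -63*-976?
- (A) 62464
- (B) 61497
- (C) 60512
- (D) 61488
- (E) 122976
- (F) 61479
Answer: D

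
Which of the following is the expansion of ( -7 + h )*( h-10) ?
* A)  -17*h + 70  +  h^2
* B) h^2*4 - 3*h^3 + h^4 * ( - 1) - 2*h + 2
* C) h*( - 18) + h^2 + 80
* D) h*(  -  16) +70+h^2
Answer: A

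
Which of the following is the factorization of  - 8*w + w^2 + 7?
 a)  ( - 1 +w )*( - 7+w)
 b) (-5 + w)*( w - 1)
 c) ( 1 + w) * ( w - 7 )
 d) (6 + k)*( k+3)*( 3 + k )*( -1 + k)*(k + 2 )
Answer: a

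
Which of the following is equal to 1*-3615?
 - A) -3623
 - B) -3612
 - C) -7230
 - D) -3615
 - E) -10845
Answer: D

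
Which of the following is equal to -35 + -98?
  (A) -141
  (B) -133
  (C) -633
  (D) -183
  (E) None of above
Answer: B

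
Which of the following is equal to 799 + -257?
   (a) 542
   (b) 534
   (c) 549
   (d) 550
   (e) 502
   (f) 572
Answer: a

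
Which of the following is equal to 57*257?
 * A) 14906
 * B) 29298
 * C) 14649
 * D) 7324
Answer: C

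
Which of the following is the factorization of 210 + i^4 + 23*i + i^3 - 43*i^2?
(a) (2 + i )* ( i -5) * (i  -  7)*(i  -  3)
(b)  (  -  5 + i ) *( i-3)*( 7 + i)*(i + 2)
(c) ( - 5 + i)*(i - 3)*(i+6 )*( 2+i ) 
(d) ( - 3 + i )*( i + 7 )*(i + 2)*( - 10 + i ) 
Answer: b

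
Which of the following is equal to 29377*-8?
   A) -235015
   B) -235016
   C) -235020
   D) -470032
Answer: B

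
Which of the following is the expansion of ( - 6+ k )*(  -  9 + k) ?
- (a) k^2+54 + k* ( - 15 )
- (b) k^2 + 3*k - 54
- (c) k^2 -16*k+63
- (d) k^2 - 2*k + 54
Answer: a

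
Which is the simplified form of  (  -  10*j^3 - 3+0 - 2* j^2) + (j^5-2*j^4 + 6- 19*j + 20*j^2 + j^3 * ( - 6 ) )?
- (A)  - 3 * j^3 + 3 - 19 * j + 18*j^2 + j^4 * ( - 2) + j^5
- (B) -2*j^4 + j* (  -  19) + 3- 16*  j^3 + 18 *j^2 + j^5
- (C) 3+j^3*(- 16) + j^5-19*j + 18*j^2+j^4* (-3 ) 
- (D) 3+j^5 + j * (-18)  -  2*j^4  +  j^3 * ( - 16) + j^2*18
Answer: B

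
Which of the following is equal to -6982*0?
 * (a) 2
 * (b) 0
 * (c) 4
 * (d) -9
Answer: b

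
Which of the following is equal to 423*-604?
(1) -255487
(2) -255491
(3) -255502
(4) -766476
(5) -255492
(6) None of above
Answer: 5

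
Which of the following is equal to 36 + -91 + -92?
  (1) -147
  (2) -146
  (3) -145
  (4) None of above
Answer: 1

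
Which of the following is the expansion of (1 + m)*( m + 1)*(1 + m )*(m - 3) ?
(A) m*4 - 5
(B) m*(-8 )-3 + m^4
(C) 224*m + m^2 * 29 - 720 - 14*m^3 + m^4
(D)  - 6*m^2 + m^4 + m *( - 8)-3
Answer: D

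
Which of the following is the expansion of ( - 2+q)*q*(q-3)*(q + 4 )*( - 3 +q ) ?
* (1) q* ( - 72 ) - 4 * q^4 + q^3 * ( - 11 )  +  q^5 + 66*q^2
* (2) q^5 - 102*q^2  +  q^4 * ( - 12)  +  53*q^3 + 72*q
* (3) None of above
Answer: 1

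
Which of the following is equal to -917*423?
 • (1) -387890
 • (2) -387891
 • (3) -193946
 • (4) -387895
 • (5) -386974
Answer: 2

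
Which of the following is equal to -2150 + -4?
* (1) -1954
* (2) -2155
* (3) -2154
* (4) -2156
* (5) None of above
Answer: 3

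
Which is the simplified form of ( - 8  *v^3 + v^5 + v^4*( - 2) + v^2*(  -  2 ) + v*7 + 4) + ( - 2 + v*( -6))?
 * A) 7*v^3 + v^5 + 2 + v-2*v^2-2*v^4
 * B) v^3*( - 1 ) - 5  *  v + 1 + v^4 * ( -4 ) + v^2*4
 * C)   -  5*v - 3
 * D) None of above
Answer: D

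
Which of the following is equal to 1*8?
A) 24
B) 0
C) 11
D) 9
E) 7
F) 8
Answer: F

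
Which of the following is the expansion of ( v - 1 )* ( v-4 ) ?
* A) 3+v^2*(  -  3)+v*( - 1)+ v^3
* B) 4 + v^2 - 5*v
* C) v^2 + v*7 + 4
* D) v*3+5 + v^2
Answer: B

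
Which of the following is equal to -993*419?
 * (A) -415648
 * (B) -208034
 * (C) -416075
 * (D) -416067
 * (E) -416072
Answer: D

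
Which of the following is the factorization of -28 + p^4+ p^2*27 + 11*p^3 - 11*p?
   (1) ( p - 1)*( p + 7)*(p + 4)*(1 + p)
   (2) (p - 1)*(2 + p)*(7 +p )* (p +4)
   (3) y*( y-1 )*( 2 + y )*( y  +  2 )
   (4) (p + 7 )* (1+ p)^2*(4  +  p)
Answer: 1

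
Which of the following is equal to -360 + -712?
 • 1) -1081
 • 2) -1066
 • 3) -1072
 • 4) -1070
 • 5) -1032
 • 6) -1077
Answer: 3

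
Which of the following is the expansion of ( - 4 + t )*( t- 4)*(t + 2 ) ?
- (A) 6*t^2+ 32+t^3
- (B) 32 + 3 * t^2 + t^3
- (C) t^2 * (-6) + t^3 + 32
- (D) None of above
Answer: C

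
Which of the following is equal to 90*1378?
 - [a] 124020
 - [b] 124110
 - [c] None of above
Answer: a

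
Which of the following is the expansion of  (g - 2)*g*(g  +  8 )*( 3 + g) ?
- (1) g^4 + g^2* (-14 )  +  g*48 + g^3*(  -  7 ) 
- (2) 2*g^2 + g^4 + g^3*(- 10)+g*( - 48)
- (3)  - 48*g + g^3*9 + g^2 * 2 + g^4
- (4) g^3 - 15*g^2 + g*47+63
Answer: 3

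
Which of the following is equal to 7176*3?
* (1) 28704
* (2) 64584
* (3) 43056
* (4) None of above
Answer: 4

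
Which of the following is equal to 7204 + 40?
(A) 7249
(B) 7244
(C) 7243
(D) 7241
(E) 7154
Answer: B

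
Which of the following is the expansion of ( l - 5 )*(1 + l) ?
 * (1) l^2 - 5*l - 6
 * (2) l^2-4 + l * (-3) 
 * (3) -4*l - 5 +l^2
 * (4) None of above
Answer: 3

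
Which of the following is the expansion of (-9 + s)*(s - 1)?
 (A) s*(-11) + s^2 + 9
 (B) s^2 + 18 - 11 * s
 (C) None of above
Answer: C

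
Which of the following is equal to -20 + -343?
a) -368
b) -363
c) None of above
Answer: b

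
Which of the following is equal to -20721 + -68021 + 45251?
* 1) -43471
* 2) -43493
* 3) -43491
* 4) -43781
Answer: 3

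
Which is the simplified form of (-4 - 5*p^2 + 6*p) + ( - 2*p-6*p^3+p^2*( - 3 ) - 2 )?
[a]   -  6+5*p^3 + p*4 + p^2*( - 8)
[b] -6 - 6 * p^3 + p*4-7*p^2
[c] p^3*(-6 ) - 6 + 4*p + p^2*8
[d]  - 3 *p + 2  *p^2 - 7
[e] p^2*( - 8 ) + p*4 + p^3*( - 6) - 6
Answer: e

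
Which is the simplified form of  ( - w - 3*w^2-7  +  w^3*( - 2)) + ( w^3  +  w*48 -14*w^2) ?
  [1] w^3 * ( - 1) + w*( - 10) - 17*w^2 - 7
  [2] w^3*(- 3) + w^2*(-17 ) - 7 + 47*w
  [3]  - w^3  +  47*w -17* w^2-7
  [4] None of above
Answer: 3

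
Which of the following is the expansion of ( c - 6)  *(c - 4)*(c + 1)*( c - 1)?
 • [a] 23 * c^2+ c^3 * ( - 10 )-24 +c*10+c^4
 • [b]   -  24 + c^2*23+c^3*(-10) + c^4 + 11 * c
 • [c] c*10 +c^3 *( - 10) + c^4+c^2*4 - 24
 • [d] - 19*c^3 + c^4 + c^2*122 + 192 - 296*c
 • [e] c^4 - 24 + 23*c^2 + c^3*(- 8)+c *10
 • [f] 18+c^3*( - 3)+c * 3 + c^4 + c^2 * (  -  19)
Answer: a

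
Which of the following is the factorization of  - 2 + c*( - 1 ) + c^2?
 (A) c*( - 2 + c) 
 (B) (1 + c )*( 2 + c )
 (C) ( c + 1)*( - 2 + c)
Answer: C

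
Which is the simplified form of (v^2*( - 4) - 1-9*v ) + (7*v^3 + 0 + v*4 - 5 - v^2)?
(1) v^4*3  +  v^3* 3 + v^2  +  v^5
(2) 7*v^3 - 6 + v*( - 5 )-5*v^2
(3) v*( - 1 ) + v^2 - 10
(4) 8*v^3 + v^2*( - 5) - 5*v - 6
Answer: 2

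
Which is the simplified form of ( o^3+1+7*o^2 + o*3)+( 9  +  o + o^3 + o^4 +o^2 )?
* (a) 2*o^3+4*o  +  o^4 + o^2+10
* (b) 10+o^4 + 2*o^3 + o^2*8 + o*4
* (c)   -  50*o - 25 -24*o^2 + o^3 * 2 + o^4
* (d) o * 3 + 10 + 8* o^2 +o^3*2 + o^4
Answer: b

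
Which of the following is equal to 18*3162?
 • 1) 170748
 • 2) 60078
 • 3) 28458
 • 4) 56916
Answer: 4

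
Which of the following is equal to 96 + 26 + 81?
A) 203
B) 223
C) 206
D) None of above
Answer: A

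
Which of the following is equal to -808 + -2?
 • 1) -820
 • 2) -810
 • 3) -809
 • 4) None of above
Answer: 2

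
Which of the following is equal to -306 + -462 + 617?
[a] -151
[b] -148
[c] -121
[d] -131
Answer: a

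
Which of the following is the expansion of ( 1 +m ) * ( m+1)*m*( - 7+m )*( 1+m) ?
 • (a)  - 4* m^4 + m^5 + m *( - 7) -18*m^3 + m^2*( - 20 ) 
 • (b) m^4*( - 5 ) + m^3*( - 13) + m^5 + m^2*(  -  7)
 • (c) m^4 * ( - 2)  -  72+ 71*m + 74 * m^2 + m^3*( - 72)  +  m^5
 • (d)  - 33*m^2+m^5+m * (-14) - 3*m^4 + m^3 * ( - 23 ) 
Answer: a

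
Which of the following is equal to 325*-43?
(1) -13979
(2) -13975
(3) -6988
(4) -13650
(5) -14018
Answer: 2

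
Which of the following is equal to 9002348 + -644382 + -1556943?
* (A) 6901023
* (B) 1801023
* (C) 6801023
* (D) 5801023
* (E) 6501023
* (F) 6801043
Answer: C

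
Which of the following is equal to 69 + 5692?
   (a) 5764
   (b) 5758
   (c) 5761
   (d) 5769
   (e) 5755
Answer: c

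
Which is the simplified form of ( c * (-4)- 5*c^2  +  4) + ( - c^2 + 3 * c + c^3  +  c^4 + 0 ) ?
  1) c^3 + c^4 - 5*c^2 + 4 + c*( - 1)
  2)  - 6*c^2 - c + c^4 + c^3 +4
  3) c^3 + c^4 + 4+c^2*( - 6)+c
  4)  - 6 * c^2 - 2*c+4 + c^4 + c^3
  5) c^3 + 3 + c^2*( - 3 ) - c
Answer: 2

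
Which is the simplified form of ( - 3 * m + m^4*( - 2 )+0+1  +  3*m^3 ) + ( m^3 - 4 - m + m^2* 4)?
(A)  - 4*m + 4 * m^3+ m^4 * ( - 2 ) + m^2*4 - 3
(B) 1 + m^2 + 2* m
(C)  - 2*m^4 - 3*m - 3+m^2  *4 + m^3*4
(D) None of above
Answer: A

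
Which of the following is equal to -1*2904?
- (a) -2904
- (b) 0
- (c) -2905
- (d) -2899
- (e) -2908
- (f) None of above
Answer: a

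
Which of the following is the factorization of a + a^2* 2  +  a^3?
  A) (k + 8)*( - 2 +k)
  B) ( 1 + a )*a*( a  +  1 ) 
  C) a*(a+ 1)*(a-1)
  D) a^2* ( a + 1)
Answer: B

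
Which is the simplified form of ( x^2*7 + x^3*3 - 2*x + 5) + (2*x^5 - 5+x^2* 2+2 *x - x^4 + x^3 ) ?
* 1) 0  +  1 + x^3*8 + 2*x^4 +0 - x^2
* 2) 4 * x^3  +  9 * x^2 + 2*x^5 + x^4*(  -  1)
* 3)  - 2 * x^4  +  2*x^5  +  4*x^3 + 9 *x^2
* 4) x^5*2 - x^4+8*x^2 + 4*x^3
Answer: 2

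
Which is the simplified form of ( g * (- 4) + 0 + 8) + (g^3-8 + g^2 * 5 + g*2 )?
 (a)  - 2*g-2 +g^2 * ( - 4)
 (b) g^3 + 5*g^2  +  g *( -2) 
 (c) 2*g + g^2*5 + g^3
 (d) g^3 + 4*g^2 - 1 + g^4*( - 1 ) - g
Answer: b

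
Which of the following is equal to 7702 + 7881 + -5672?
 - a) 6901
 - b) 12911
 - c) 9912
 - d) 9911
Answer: d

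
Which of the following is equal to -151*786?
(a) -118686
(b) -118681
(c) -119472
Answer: a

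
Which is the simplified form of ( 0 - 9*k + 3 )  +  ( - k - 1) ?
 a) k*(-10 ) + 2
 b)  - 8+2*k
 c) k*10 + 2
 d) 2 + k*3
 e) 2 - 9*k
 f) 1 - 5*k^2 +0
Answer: a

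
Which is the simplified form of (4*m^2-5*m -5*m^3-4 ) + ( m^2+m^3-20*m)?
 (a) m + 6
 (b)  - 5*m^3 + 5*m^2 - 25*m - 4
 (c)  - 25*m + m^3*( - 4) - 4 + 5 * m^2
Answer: c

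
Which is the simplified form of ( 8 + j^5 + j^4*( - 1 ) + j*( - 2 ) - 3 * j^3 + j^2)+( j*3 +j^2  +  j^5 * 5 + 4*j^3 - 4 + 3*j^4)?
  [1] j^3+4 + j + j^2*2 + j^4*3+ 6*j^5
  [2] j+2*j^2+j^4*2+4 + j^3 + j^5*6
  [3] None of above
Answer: 2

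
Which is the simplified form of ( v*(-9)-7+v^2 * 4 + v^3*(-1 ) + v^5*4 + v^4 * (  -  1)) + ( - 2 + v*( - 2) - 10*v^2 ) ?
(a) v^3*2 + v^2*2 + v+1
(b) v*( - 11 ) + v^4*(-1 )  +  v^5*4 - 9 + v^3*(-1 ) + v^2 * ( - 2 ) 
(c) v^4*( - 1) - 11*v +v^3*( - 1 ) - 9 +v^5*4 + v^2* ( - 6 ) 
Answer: c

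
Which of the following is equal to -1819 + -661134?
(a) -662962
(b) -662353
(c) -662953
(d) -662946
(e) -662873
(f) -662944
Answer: c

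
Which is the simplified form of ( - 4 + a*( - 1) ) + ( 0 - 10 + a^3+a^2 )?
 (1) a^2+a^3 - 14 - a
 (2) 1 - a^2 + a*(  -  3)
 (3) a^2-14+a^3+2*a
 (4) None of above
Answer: 1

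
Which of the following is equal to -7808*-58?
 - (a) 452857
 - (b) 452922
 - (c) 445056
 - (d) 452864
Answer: d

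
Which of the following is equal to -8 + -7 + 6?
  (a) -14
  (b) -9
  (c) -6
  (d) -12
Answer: b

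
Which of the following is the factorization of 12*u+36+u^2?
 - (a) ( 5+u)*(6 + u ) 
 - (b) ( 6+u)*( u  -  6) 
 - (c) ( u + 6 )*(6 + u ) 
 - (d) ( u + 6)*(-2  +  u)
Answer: c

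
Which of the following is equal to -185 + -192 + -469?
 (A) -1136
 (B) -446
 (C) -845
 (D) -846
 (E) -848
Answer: D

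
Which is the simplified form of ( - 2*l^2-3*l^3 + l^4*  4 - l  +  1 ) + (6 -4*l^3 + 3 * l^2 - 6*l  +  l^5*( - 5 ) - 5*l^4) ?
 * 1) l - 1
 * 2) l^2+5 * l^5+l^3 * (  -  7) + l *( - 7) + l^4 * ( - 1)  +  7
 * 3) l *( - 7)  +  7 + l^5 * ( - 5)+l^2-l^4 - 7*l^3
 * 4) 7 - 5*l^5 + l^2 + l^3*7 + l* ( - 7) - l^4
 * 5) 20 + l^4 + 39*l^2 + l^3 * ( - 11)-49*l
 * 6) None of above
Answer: 3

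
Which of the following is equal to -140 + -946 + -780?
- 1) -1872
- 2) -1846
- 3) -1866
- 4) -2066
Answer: 3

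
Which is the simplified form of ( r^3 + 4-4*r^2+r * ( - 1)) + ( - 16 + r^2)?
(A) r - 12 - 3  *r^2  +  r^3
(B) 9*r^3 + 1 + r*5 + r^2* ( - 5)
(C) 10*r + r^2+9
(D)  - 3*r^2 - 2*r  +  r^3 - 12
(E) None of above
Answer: E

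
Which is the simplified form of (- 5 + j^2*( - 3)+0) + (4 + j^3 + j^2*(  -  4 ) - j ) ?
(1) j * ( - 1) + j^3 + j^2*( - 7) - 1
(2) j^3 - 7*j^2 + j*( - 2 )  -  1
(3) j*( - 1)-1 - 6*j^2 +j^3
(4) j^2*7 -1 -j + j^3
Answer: 1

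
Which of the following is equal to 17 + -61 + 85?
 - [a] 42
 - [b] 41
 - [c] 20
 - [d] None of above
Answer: b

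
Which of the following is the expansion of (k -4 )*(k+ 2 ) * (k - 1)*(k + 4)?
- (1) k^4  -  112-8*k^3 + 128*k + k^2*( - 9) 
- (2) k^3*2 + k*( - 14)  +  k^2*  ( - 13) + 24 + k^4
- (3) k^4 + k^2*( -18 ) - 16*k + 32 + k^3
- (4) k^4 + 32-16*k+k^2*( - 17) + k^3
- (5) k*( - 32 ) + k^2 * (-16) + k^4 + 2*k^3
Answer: 3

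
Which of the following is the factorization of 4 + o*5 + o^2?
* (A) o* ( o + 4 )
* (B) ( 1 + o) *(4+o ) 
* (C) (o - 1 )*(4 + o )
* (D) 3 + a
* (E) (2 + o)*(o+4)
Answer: B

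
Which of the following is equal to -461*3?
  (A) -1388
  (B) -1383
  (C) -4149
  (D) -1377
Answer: B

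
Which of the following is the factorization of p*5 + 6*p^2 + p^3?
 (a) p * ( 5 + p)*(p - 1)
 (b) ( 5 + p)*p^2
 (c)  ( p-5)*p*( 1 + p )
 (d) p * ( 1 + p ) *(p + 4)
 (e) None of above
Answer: e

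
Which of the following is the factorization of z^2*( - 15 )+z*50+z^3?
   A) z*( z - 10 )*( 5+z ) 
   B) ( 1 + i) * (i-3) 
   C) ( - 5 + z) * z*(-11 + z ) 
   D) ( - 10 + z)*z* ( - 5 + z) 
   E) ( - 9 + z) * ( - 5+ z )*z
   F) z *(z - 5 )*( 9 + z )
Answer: D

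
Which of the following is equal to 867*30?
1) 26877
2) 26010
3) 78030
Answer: 2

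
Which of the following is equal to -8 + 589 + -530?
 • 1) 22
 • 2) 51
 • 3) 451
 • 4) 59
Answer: 2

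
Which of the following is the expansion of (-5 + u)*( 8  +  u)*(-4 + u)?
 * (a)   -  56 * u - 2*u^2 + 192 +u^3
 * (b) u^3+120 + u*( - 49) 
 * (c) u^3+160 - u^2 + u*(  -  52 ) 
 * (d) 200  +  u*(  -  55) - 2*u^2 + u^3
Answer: c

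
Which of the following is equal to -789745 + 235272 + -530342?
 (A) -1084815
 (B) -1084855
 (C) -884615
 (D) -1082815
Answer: A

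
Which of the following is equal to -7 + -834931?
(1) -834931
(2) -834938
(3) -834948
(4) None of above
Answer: 2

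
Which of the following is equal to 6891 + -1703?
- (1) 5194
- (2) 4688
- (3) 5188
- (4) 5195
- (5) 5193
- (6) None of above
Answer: 3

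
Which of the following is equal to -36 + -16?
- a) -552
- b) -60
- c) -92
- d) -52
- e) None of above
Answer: d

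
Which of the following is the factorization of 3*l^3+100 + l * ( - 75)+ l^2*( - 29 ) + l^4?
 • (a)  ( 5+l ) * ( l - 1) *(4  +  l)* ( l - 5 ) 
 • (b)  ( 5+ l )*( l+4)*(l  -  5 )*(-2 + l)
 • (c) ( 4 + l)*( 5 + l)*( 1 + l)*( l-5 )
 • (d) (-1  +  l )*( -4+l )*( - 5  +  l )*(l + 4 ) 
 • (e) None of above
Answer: a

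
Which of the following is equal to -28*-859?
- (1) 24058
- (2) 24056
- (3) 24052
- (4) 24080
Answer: 3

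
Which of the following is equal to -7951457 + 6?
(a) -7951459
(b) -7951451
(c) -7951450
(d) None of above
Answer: b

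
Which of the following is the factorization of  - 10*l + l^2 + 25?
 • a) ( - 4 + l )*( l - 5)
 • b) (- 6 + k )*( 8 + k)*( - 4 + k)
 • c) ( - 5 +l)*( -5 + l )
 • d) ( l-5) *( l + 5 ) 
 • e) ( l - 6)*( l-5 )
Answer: c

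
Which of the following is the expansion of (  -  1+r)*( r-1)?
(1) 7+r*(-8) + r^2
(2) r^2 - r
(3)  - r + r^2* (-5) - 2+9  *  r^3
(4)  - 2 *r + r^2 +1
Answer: 4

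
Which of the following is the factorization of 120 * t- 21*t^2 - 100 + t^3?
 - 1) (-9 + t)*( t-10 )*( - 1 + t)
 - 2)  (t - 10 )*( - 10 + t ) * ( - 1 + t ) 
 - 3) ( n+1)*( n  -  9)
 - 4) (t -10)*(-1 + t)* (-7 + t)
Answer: 2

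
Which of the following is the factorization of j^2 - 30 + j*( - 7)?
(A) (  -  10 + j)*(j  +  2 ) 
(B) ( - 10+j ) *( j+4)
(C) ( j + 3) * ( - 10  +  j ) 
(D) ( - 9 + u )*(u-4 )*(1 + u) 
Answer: C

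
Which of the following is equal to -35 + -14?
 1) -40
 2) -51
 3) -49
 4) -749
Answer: 3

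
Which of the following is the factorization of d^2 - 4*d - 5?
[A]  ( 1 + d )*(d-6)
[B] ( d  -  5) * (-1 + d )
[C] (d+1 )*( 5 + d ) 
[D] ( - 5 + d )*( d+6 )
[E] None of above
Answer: E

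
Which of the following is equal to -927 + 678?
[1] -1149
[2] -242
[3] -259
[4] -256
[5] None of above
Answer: 5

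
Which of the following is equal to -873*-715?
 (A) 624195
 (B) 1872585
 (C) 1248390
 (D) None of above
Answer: A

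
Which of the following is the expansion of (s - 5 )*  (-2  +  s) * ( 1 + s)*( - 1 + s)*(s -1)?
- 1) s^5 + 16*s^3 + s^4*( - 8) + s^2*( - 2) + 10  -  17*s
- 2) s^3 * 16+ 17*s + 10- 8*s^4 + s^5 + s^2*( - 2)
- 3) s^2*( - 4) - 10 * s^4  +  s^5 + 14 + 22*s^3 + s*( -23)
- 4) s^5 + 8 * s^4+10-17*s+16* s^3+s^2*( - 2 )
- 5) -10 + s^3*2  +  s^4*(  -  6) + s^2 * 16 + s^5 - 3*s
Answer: 1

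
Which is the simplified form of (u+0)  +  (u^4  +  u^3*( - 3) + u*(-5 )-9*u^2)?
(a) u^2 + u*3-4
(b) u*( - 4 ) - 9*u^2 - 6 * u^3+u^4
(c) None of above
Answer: c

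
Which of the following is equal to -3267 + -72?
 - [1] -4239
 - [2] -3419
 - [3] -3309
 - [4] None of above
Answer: 4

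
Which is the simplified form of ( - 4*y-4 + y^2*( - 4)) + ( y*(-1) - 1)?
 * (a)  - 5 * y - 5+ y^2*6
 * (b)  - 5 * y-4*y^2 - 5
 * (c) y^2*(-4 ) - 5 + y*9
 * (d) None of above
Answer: b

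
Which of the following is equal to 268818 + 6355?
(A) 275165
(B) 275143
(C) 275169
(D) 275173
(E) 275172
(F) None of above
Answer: D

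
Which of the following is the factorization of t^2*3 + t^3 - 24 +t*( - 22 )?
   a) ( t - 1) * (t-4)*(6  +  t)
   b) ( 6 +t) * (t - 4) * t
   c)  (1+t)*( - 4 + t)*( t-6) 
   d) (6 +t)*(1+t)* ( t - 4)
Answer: d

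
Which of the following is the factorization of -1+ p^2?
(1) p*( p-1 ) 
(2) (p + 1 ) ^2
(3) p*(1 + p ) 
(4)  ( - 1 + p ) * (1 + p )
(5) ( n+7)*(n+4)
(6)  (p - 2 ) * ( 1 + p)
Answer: 4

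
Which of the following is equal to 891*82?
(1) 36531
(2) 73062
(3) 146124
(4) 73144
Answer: 2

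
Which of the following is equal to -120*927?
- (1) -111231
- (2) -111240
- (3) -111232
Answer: 2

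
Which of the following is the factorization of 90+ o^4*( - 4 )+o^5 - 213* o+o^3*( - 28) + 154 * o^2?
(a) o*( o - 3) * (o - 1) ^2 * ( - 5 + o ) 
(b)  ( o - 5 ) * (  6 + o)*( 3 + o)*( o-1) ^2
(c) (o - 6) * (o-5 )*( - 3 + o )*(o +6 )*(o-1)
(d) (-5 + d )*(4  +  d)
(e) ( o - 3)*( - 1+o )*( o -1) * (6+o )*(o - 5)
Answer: e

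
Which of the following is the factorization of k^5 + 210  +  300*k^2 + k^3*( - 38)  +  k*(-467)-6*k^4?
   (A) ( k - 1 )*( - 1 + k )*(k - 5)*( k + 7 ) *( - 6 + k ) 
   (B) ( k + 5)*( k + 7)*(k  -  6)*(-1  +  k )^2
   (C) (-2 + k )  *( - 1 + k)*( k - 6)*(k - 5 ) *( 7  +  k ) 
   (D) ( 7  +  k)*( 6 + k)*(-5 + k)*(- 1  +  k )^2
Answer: A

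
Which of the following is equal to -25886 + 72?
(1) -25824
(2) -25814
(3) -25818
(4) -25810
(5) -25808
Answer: 2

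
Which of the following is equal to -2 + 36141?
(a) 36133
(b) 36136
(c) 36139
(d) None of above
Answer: c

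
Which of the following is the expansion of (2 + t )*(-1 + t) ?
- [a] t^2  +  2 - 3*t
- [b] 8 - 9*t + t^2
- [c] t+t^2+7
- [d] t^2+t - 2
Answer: d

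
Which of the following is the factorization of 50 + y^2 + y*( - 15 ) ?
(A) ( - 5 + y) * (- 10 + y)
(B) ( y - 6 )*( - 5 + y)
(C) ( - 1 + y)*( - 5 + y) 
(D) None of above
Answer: A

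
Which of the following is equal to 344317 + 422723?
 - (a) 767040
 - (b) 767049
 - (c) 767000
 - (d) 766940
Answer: a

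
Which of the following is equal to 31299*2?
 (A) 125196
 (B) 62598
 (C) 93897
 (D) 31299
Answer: B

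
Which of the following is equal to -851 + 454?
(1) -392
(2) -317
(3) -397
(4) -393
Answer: 3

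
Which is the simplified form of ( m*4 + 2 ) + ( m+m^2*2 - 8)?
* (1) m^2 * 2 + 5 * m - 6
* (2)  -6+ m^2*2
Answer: 1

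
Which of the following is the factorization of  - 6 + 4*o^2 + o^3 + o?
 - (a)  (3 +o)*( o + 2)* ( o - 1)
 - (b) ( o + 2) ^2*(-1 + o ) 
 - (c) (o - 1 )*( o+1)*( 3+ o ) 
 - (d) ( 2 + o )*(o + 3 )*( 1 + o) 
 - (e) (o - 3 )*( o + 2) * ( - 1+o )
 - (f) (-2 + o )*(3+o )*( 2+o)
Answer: a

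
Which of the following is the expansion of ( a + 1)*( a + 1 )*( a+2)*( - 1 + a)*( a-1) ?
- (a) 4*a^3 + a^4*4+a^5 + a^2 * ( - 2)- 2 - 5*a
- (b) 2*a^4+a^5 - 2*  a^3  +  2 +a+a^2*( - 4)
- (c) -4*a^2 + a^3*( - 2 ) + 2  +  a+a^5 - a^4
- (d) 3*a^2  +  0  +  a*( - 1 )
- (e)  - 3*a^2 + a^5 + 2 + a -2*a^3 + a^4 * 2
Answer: b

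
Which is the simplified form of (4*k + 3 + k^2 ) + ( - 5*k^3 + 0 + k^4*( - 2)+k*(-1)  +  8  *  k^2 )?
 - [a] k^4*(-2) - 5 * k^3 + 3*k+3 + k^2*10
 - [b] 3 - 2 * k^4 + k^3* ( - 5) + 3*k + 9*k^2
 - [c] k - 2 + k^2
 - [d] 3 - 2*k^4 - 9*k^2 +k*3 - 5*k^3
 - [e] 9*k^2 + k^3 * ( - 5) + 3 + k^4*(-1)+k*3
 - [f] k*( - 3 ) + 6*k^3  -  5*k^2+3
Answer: b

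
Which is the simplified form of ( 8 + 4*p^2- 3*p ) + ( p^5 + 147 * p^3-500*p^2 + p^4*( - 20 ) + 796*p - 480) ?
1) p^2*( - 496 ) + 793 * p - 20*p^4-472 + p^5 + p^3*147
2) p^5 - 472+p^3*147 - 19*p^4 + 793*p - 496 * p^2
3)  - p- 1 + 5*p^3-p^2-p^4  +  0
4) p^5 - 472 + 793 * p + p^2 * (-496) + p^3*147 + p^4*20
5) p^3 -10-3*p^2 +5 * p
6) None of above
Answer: 1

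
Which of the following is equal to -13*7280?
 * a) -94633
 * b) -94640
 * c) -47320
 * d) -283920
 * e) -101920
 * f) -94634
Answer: b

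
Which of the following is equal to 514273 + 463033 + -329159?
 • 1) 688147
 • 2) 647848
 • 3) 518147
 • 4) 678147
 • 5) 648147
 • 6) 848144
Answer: 5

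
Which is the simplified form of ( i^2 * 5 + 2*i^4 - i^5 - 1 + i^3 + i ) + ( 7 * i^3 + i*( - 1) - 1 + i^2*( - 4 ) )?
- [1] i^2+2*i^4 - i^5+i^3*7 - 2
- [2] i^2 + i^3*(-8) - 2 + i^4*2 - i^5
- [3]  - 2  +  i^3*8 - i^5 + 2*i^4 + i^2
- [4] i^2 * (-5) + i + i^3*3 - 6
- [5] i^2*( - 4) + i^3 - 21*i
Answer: 3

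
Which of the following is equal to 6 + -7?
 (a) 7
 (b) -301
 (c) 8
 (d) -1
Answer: d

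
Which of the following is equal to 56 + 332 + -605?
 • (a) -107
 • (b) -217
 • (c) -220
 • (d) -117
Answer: b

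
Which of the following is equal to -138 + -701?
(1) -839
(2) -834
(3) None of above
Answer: 1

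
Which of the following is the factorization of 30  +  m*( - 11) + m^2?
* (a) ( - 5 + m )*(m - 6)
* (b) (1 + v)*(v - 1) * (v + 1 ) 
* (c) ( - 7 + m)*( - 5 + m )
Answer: a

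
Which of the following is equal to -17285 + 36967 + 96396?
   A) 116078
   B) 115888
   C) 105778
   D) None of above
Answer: A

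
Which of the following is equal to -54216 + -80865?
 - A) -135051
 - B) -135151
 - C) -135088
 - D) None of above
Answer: D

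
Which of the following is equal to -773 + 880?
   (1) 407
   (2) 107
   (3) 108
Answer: 2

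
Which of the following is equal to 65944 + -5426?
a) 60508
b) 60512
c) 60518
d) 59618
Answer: c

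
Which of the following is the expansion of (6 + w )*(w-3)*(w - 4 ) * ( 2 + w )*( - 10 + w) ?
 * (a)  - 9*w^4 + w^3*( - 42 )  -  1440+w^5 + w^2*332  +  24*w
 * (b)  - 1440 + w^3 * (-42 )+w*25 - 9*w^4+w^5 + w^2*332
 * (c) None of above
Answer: a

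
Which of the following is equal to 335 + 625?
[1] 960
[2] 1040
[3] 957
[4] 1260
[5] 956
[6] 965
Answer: 1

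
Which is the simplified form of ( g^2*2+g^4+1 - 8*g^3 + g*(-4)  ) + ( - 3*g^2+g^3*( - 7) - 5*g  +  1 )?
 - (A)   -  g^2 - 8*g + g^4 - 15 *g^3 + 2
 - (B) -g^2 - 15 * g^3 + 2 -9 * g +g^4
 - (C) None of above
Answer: B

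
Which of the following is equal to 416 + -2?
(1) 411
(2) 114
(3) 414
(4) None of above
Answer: 3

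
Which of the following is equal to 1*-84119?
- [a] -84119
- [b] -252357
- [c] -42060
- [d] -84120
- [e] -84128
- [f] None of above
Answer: a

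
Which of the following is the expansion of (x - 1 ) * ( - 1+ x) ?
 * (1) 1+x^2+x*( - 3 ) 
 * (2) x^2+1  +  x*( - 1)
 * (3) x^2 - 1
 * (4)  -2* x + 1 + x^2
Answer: 4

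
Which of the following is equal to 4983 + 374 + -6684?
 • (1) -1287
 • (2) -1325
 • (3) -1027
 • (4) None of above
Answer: 4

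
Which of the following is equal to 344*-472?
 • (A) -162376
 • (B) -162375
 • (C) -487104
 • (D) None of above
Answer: D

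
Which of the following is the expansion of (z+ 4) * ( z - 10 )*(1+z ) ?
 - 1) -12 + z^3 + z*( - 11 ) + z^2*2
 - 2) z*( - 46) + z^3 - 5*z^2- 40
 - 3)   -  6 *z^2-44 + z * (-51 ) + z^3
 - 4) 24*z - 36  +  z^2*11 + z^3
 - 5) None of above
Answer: 2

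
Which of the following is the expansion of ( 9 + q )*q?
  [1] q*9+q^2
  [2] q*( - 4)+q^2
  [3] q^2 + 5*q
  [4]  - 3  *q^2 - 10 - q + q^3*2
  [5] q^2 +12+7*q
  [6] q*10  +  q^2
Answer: 1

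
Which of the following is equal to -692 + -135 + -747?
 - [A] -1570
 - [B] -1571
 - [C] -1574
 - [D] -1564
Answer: C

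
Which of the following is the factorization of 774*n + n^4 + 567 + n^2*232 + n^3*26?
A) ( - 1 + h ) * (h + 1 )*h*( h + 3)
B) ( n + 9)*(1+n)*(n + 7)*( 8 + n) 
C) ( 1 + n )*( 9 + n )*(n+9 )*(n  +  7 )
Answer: C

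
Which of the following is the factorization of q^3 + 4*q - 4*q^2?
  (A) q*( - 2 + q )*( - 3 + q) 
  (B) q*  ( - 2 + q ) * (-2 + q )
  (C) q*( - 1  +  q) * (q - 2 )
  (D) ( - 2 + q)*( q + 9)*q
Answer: B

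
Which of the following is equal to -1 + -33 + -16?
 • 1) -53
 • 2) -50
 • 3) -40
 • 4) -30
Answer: 2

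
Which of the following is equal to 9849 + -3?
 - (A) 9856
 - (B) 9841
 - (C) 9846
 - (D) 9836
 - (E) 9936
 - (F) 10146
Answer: C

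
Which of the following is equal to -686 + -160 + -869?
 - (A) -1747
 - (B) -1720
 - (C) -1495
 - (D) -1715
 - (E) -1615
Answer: D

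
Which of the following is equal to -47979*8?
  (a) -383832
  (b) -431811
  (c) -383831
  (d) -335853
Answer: a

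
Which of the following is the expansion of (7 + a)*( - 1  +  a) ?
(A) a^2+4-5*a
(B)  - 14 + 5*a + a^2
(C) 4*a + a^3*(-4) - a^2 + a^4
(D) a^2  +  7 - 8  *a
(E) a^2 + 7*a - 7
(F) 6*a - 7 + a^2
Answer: F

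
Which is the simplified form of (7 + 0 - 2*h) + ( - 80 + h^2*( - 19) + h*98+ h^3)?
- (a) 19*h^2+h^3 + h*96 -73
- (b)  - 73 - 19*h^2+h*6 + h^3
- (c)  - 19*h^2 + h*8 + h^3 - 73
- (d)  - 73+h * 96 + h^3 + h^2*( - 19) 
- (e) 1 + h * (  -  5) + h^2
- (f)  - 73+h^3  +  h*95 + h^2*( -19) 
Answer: d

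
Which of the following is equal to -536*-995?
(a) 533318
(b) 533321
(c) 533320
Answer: c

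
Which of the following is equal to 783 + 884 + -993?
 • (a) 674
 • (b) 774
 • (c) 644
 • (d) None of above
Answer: a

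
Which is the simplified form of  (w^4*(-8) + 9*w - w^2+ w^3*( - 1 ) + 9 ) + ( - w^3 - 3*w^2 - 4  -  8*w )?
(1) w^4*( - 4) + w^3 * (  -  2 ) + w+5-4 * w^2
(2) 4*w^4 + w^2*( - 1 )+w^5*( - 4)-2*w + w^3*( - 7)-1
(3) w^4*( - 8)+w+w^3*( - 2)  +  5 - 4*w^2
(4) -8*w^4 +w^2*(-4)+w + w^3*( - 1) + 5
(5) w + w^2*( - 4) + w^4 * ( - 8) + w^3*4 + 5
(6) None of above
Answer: 3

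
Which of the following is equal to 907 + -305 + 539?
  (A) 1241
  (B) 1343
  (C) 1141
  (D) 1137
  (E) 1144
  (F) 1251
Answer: C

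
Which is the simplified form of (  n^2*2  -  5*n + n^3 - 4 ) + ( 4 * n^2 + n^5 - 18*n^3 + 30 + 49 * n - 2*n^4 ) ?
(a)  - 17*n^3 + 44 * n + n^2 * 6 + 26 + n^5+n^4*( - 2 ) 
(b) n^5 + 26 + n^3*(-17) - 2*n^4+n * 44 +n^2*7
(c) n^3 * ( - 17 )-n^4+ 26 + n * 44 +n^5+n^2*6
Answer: a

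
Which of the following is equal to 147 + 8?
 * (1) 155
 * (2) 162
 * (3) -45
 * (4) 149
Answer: 1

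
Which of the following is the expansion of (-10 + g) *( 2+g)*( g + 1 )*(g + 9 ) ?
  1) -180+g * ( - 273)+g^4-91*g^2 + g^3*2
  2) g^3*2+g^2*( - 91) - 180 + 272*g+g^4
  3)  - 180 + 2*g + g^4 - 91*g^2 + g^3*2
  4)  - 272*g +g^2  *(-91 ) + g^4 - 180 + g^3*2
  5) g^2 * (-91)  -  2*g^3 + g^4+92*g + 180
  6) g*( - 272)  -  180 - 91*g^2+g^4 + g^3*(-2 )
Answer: 4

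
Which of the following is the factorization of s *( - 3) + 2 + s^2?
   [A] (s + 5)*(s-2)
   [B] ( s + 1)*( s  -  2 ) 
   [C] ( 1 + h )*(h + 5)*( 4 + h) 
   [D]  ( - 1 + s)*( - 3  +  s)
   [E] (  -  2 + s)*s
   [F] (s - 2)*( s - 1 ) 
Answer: F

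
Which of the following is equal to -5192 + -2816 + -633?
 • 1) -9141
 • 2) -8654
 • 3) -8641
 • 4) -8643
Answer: 3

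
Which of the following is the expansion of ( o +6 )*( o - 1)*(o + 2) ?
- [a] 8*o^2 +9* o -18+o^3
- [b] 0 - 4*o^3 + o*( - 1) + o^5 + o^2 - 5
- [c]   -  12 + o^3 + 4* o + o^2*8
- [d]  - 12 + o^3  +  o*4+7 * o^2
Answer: d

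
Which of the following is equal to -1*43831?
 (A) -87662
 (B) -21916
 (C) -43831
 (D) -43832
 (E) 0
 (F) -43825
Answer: C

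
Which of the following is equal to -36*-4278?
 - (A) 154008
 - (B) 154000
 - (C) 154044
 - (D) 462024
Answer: A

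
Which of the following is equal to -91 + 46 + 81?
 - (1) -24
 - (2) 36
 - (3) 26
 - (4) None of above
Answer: 2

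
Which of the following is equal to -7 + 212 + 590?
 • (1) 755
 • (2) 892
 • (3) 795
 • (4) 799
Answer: 3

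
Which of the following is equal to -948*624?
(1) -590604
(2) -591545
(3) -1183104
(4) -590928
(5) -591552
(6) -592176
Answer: 5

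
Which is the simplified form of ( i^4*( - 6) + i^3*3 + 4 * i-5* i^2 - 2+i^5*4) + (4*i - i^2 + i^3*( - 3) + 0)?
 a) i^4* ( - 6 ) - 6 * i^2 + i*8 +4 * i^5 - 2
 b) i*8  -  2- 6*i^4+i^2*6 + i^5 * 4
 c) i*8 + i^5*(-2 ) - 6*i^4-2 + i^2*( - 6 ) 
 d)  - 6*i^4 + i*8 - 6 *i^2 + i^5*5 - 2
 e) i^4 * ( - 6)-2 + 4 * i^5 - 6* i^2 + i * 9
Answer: a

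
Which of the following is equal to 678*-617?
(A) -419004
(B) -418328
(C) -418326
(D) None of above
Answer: C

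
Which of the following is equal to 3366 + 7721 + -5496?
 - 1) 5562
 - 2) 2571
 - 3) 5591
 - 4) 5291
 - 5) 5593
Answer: 3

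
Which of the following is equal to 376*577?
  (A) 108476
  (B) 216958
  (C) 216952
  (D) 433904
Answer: C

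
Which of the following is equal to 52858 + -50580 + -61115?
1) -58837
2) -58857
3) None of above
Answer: 1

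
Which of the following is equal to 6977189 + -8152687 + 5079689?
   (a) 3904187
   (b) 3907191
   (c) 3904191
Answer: c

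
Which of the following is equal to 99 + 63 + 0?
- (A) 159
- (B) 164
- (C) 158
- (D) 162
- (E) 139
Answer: D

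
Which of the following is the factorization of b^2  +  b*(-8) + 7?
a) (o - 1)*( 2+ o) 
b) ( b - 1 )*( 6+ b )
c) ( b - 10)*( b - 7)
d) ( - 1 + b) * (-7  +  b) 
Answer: d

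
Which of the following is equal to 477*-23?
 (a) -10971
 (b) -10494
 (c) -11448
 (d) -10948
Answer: a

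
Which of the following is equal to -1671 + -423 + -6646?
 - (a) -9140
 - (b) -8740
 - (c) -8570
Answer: b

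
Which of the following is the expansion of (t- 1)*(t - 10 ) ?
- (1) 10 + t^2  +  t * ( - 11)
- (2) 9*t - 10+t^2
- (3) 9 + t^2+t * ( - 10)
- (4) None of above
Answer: 1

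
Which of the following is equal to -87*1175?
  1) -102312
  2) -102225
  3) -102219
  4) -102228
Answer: 2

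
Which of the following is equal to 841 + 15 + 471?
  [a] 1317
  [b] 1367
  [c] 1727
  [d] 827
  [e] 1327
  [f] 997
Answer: e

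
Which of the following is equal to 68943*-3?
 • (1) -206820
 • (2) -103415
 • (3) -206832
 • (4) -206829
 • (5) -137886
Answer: 4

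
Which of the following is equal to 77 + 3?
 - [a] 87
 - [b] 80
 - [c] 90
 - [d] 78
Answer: b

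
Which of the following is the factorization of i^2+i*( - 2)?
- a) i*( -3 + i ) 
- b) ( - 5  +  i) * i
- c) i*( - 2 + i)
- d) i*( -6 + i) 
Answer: c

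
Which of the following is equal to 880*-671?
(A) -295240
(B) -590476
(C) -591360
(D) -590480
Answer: D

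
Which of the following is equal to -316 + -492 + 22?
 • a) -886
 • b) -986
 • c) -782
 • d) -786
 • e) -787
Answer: d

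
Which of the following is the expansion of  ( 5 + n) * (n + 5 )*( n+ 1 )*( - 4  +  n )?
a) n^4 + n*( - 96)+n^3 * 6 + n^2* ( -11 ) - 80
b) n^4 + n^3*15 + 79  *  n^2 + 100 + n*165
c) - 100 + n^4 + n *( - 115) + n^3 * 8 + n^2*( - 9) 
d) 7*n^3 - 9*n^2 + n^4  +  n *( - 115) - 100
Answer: d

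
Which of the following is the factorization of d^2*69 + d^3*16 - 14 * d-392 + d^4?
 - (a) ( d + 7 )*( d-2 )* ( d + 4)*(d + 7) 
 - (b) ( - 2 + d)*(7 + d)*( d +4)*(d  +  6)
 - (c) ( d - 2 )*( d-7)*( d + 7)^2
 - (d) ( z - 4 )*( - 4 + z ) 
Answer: a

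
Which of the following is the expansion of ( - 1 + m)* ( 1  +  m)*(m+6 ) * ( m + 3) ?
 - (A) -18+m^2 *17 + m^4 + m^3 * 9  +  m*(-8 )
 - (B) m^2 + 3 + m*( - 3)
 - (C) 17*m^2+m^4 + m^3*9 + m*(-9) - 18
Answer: C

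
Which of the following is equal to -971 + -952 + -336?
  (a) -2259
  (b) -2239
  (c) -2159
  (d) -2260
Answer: a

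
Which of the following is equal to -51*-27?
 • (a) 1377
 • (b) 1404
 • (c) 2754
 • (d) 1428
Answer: a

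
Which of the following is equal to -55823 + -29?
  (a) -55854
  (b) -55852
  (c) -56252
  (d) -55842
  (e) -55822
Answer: b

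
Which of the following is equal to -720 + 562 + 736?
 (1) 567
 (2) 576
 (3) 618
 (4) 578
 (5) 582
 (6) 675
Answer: 4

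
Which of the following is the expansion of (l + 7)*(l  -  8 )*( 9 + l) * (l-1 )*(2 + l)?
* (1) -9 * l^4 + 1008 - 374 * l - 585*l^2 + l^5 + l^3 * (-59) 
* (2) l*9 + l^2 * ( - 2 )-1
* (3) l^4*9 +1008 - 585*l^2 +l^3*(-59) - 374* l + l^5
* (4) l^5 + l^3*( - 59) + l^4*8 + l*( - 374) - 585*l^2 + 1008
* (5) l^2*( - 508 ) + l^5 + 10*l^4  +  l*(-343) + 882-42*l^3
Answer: 3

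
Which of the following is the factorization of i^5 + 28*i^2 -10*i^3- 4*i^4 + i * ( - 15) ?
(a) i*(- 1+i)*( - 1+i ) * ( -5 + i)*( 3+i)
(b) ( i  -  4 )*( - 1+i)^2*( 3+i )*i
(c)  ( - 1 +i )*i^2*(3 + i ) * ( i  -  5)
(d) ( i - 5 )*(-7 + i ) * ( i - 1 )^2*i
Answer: a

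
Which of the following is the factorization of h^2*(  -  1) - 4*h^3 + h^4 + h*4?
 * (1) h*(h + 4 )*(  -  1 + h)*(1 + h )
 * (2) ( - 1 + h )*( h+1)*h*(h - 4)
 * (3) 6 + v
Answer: 2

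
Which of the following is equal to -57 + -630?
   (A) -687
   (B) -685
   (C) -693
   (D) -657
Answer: A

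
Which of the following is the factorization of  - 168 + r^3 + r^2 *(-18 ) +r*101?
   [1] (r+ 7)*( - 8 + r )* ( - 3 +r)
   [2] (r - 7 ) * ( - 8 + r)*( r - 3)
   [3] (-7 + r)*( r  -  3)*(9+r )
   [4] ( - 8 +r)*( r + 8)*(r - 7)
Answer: 2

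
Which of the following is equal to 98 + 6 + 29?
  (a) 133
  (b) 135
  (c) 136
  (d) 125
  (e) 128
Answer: a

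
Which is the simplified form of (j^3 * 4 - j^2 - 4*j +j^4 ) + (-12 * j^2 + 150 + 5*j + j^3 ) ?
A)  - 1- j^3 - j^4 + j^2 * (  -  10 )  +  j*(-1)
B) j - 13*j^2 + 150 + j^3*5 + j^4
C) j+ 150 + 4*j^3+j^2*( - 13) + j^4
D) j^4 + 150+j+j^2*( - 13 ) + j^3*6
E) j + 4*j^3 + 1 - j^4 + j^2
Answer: B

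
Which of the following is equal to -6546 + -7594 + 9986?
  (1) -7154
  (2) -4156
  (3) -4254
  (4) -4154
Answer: 4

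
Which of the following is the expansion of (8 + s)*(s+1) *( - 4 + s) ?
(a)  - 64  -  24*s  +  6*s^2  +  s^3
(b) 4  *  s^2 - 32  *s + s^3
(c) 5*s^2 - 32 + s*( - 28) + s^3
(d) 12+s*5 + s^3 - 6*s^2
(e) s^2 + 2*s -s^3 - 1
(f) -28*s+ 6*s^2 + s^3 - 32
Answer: c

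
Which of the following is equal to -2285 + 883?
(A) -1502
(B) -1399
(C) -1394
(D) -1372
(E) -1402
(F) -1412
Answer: E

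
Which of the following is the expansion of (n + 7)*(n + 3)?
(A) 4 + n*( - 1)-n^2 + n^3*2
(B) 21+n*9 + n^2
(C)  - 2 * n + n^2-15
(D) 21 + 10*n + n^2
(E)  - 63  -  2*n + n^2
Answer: D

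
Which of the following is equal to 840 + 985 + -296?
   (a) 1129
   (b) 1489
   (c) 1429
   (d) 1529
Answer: d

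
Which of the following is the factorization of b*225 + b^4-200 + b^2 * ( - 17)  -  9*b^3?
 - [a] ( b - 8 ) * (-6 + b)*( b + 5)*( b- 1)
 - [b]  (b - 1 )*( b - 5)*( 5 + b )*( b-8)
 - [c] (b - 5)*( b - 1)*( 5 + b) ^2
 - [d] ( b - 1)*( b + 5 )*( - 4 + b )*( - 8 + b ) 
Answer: b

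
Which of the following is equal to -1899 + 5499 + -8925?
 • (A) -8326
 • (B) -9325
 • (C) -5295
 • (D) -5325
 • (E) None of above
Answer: D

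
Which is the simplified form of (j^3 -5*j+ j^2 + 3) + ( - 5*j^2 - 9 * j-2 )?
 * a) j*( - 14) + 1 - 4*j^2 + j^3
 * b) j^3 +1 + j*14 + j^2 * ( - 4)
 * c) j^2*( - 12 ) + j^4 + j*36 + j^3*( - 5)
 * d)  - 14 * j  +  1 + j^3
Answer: a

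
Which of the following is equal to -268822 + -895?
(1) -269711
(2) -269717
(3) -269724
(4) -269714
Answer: 2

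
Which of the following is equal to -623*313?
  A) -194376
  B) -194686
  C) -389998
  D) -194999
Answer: D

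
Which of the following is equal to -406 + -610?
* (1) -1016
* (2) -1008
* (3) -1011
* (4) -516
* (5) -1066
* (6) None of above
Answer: 1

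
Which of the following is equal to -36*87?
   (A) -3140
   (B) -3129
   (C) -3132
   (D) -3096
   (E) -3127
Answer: C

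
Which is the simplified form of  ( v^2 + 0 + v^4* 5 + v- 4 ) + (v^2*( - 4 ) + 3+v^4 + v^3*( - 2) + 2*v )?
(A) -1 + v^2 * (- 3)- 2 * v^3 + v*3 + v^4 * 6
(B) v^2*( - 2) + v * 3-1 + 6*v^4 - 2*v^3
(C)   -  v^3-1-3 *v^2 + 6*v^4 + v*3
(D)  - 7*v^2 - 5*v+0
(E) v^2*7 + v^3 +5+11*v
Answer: A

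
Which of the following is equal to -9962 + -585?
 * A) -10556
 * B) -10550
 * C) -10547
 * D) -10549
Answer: C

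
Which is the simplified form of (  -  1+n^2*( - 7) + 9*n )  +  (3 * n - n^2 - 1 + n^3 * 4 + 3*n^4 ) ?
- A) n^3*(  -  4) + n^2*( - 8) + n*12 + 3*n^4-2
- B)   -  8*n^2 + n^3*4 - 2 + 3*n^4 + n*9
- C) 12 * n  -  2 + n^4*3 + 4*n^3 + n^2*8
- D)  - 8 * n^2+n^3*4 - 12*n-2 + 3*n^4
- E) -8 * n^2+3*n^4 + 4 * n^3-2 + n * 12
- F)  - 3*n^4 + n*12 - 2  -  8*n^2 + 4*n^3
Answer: E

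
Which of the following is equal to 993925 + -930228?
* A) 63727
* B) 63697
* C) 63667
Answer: B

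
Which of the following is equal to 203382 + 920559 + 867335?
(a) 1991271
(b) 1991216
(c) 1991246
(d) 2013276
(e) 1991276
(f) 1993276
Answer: e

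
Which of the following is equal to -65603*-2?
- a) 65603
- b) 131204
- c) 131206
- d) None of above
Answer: c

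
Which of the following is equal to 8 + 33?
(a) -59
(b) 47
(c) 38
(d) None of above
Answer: d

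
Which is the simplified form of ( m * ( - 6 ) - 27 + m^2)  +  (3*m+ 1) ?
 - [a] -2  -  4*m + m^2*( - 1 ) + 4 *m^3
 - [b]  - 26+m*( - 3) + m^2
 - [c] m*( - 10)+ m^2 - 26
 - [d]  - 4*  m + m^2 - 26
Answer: b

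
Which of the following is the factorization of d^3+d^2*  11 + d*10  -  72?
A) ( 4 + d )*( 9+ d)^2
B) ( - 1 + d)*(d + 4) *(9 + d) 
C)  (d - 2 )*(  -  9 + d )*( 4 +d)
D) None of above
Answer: D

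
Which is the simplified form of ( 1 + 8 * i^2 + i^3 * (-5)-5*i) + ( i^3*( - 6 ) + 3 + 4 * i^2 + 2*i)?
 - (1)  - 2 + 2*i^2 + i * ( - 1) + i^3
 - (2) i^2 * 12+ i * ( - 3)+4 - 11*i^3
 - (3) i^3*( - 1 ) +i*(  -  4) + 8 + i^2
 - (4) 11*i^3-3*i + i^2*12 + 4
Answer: 2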